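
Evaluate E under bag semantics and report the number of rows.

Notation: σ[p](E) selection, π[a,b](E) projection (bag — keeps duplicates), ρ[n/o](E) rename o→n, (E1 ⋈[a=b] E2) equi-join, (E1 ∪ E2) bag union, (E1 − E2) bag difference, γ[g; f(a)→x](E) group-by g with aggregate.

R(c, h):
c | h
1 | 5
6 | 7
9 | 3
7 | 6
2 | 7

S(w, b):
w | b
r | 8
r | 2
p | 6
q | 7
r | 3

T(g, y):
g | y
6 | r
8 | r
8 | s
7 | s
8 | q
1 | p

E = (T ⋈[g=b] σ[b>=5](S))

Per-node cardinality:
  T → 6
  S → 5
  σ[b>=5](S) → 3
  (T ⋈[g=b] σ[b>=5](S)) → 5

|E| = 5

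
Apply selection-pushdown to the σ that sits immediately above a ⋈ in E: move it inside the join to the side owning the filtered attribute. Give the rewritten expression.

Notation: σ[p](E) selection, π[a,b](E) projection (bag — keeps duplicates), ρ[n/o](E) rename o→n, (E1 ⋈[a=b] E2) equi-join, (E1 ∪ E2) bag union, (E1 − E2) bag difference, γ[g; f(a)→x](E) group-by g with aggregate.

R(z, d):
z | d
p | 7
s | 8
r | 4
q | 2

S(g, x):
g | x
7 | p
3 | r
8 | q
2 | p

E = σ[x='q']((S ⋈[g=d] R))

σ filters on x, owned by the left side.
E' = (σ[x='q'](S) ⋈[g=d] R)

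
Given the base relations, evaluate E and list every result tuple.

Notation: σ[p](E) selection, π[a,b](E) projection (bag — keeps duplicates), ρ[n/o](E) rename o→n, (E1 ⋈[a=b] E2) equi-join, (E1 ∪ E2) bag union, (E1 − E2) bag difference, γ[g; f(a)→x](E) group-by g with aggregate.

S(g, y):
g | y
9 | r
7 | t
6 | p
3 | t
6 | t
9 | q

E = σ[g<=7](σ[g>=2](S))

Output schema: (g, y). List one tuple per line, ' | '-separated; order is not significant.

Subexpression sizes:
  S → 6
  σ[g>=2](S) → 6
  σ[g<=7](σ[g>=2](S)) → 4

== RESULT ==
g | y
3 | t
6 | p
6 | t
7 | t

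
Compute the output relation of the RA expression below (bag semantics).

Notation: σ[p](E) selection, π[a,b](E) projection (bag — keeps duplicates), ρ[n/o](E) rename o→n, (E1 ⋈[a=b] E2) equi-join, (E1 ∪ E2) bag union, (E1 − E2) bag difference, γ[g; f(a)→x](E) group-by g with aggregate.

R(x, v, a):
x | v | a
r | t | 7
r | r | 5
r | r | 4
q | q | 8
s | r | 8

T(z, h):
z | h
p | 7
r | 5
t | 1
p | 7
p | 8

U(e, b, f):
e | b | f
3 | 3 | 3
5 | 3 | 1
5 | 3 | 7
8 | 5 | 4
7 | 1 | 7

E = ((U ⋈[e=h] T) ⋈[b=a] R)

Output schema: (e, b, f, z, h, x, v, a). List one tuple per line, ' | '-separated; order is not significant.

Row counts bottom-up:
  U → 5
  T → 5
  (U ⋈[e=h] T) → 5
  R → 5
  ((U ⋈[e=h] T) ⋈[b=a] R) → 1

== RESULT ==
e | b | f | z | h | x | v | a
8 | 5 | 4 | p | 8 | r | r | 5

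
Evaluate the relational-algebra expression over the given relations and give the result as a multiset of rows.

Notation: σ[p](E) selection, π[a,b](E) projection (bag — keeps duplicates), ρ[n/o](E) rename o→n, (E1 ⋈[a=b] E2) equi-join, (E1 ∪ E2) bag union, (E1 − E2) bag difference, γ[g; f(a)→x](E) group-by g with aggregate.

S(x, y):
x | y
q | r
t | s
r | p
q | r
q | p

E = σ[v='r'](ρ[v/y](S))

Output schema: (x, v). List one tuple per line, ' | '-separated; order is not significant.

Per-node cardinality:
  S → 5
  ρ[v/y](S) → 5
  σ[v='r'](ρ[v/y](S)) → 2

== RESULT ==
x | v
q | r
q | r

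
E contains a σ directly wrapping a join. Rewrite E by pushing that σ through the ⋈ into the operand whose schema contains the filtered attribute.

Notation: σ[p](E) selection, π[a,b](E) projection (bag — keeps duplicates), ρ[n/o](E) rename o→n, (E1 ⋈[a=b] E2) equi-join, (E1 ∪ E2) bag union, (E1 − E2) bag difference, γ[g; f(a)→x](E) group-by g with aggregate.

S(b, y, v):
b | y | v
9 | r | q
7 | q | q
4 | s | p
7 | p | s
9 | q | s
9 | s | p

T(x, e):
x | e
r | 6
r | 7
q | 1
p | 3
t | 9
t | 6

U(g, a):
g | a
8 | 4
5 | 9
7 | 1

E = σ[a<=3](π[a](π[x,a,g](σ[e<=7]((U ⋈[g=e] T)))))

σ filters on e, owned by the right side.
E' = σ[a<=3](π[a](π[x,a,g]((U ⋈[g=e] σ[e<=7](T)))))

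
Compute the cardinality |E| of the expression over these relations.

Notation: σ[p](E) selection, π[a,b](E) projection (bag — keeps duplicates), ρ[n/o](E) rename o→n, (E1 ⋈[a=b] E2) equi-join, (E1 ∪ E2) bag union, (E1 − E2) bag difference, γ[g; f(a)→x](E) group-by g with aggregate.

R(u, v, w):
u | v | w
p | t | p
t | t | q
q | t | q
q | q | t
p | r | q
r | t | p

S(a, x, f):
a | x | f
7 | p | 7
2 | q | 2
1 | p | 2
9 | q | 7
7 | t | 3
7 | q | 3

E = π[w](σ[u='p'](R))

Row counts bottom-up:
  R → 6
  σ[u='p'](R) → 2
  π[w](σ[u='p'](R)) → 2

|E| = 2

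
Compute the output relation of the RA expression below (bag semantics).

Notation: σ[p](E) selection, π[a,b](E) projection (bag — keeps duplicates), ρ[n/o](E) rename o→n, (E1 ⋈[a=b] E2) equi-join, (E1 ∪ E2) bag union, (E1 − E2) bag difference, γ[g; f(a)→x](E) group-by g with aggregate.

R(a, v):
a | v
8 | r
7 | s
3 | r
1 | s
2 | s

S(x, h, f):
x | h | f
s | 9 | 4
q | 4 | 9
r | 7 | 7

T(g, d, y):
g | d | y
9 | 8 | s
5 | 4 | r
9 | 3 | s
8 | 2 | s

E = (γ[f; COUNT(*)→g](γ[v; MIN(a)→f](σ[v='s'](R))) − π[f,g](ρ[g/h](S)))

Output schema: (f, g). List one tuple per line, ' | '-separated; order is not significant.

Subexpression sizes:
  R → 5
  σ[v='s'](R) → 3
  γ[v; MIN(a)→f](σ[v='s'](R)) → 1
  γ[f; COUNT(*)→g](γ[v; MIN(a)→f](σ[v='s'](R))) → 1
  S → 3
  ρ[g/h](S) → 3
  π[f,g](ρ[g/h](S)) → 3
  (γ[f; COUNT(*)→g](γ[v; MIN(a)→f](σ[v='s'](R))) − π[f,g](ρ[g/h](S))) → 1

== RESULT ==
f | g
1 | 1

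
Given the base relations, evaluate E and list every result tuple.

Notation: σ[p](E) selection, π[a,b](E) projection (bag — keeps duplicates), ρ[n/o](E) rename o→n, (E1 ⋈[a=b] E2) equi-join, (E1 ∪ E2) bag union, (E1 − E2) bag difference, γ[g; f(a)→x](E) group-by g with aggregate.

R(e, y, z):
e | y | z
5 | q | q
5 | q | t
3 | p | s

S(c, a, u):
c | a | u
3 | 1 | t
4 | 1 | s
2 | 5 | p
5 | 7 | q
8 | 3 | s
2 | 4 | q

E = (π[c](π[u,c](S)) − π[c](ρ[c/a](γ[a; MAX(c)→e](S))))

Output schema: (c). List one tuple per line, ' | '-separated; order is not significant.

Subexpression sizes:
  S → 6
  π[u,c](S) → 6
  π[c](π[u,c](S)) → 6
  S → 6
  γ[a; MAX(c)→e](S) → 5
  ρ[c/a](γ[a; MAX(c)→e](S)) → 5
  π[c](ρ[c/a](γ[a; MAX(c)→e](S))) → 5
  (π[c](π[u,c](S)) − π[c](ρ[c/a](γ[a; MAX(c)→e](S)))) → 3

== RESULT ==
c
2
2
8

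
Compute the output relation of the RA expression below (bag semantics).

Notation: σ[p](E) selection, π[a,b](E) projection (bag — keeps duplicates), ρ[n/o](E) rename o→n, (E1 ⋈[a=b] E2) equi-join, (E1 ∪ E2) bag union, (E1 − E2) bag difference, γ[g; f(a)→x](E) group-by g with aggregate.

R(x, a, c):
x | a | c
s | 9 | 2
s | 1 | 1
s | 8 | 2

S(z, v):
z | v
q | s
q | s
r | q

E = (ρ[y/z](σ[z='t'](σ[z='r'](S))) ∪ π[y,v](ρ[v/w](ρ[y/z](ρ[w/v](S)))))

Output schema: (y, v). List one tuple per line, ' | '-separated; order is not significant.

Subexpression sizes:
  S → 3
  σ[z='r'](S) → 1
  σ[z='t'](σ[z='r'](S)) → 0
  ρ[y/z](σ[z='t'](σ[z='r'](S))) → 0
  S → 3
  ρ[w/v](S) → 3
  ρ[y/z](ρ[w/v](S)) → 3
  ρ[v/w](ρ[y/z](ρ[w/v](S))) → 3
  π[y,v](ρ[v/w](ρ[y/z](ρ[w/v](S)))) → 3
  (ρ[y/z](σ[z='t'](σ[z='r'](S))) ∪ π[y,v](ρ[v/w](ρ[y/z](ρ[w/v](S))))) → 3

== RESULT ==
y | v
q | s
q | s
r | q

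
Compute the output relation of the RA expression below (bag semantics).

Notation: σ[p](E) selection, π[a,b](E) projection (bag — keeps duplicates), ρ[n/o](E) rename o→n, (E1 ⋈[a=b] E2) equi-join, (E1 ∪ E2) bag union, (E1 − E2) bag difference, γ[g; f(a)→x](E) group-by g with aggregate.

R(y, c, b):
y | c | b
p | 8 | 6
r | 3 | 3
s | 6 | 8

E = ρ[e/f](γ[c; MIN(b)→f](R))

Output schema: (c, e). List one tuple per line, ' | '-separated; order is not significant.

Row counts bottom-up:
  R → 3
  γ[c; MIN(b)→f](R) → 3
  ρ[e/f](γ[c; MIN(b)→f](R)) → 3

== RESULT ==
c | e
3 | 3
6 | 8
8 | 6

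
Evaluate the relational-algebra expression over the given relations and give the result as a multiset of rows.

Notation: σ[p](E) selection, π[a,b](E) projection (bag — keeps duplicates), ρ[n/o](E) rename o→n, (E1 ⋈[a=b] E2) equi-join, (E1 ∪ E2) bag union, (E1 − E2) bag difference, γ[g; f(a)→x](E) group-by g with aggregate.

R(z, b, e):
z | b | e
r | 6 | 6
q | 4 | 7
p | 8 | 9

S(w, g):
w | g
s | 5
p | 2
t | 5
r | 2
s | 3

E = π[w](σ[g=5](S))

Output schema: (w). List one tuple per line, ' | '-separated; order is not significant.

Per-node cardinality:
  S → 5
  σ[g=5](S) → 2
  π[w](σ[g=5](S)) → 2

== RESULT ==
w
s
t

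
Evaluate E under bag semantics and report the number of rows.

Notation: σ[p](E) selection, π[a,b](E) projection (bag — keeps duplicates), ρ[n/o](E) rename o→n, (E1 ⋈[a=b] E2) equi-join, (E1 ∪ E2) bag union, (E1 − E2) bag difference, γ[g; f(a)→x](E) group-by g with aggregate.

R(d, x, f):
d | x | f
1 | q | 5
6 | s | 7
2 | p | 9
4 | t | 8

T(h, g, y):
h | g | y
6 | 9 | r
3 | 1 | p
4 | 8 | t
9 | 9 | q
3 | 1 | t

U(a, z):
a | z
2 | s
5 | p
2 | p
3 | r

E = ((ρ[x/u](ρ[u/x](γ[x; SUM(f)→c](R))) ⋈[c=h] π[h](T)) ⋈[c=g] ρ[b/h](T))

Stepwise |·|:
  R → 4
  γ[x; SUM(f)→c](R) → 4
  ρ[u/x](γ[x; SUM(f)→c](R)) → 4
  ρ[x/u](ρ[u/x](γ[x; SUM(f)→c](R))) → 4
  T → 5
  π[h](T) → 5
  (ρ[x/u](ρ[u/x](γ[x; SUM(f)→c](R))) ⋈[c=h] π[h](T)) → 1
  T → 5
  ρ[b/h](T) → 5
  ((ρ[x/u](ρ[u/x](γ[x; SUM(f)→c](R))) ⋈[c=h] π[h](T)) ⋈[c=g] ρ[b/h](T)) → 2

|E| = 2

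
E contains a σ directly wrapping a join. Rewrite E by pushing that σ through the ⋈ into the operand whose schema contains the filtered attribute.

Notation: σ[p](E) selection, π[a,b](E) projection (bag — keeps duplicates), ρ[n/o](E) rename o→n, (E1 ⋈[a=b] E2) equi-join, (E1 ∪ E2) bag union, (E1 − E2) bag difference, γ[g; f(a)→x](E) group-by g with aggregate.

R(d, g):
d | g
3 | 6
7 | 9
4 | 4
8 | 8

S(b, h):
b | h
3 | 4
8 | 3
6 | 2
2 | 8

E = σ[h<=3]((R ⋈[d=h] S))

σ filters on h, owned by the right side.
E' = (R ⋈[d=h] σ[h<=3](S))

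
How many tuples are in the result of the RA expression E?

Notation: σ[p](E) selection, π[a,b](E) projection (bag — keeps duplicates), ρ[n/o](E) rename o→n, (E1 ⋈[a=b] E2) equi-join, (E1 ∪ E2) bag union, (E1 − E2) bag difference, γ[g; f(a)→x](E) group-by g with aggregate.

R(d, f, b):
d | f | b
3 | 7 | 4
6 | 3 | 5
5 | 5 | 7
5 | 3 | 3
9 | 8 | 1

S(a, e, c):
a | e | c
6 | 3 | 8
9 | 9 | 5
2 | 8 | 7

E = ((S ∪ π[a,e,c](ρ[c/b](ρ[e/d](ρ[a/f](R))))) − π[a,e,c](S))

Per-node cardinality:
  S → 3
  R → 5
  ρ[a/f](R) → 5
  ρ[e/d](ρ[a/f](R)) → 5
  ρ[c/b](ρ[e/d](ρ[a/f](R))) → 5
  π[a,e,c](ρ[c/b](ρ[e/d](ρ[a/f](R)))) → 5
  (S ∪ π[a,e,c](ρ[c/b](ρ[e/d](ρ[a/f](R))))) → 8
  S → 3
  π[a,e,c](S) → 3
  ((S ∪ π[a,e,c](ρ[c/b](ρ[e/d](ρ[a/f](R))))) − π[a,e,c](S)) → 5

|E| = 5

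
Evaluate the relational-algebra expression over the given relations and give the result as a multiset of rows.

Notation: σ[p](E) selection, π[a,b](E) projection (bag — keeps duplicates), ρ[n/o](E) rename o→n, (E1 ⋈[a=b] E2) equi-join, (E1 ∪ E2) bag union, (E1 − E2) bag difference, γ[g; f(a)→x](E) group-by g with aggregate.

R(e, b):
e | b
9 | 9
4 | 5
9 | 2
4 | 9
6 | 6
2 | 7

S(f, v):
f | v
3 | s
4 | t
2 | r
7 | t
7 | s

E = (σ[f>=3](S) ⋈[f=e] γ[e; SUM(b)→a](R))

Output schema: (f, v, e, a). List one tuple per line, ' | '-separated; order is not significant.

Subexpression sizes:
  S → 5
  σ[f>=3](S) → 4
  R → 6
  γ[e; SUM(b)→a](R) → 4
  (σ[f>=3](S) ⋈[f=e] γ[e; SUM(b)→a](R)) → 1

== RESULT ==
f | v | e | a
4 | t | 4 | 14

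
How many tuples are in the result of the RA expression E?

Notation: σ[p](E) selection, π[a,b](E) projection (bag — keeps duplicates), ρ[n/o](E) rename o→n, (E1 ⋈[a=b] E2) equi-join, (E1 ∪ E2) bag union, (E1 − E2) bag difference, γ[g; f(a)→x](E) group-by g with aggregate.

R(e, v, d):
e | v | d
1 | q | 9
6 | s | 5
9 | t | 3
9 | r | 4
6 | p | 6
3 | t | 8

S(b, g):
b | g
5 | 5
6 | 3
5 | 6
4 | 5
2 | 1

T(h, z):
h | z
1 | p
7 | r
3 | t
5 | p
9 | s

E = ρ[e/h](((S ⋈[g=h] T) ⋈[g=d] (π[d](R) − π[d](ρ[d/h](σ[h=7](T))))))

Row counts bottom-up:
  S → 5
  T → 5
  (S ⋈[g=h] T) → 4
  R → 6
  π[d](R) → 6
  T → 5
  σ[h=7](T) → 1
  ρ[d/h](σ[h=7](T)) → 1
  π[d](ρ[d/h](σ[h=7](T))) → 1
  (π[d](R) − π[d](ρ[d/h](σ[h=7](T)))) → 6
  ((S ⋈[g=h] T) ⋈[g=d] (π[d](R) − π[d](ρ[d/h](σ[h=7](T))))) → 3
  ρ[e/h](((S ⋈[g=h] T) ⋈[g=d] (π[d](R) − π[d](ρ[d/h](σ[h=7](T)))))) → 3

|E| = 3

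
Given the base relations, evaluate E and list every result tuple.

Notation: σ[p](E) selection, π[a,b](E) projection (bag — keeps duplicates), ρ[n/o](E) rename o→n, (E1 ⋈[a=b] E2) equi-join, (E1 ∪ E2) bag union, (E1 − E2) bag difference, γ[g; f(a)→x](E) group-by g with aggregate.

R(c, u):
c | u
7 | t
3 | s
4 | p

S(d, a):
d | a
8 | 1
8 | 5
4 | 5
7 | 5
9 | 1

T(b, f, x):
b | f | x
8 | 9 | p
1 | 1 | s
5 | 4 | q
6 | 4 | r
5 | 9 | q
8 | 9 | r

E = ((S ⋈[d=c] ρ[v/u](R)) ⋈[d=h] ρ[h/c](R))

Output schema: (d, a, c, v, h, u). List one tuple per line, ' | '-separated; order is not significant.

Per-node cardinality:
  S → 5
  R → 3
  ρ[v/u](R) → 3
  (S ⋈[d=c] ρ[v/u](R)) → 2
  R → 3
  ρ[h/c](R) → 3
  ((S ⋈[d=c] ρ[v/u](R)) ⋈[d=h] ρ[h/c](R)) → 2

== RESULT ==
d | a | c | v | h | u
4 | 5 | 4 | p | 4 | p
7 | 5 | 7 | t | 7 | t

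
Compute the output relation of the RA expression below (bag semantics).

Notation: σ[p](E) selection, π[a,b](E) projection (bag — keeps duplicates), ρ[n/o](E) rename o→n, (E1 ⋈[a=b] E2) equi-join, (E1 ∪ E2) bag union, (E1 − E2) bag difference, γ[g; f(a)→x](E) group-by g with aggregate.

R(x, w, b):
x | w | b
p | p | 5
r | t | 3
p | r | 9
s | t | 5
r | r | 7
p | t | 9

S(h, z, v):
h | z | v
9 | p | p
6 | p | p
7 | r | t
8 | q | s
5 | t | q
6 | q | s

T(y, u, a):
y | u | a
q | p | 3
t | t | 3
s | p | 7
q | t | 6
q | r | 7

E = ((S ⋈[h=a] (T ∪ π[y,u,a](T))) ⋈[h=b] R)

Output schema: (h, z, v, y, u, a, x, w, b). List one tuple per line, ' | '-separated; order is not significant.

Subexpression sizes:
  S → 6
  T → 5
  T → 5
  π[y,u,a](T) → 5
  (T ∪ π[y,u,a](T)) → 10
  (S ⋈[h=a] (T ∪ π[y,u,a](T))) → 8
  R → 6
  ((S ⋈[h=a] (T ∪ π[y,u,a](T))) ⋈[h=b] R) → 4

== RESULT ==
h | z | v | y | u | a | x | w | b
7 | r | t | q | r | 7 | r | r | 7
7 | r | t | q | r | 7 | r | r | 7
7 | r | t | s | p | 7 | r | r | 7
7 | r | t | s | p | 7 | r | r | 7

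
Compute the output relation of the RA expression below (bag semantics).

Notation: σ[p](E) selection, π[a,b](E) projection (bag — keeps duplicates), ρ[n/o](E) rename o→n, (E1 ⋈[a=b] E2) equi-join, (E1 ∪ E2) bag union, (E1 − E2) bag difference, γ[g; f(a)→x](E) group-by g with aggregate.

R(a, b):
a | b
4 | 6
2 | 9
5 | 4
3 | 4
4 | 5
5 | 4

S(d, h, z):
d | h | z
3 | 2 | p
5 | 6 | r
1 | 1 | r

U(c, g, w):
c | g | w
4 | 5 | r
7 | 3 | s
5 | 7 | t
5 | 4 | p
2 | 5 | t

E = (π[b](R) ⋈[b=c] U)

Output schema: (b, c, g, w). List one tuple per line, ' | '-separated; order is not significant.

Subexpression sizes:
  R → 6
  π[b](R) → 6
  U → 5
  (π[b](R) ⋈[b=c] U) → 5

== RESULT ==
b | c | g | w
4 | 4 | 5 | r
4 | 4 | 5 | r
4 | 4 | 5 | r
5 | 5 | 4 | p
5 | 5 | 7 | t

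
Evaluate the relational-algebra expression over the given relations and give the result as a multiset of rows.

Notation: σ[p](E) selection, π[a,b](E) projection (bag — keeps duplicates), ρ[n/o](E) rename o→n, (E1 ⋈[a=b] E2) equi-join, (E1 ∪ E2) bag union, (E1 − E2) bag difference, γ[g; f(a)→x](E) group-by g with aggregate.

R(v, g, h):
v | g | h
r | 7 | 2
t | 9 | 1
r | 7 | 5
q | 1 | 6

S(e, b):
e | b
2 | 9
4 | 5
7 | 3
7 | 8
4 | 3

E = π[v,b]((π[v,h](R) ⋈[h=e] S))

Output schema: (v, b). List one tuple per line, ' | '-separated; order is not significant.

Subexpression sizes:
  R → 4
  π[v,h](R) → 4
  S → 5
  (π[v,h](R) ⋈[h=e] S) → 1
  π[v,b]((π[v,h](R) ⋈[h=e] S)) → 1

== RESULT ==
v | b
r | 9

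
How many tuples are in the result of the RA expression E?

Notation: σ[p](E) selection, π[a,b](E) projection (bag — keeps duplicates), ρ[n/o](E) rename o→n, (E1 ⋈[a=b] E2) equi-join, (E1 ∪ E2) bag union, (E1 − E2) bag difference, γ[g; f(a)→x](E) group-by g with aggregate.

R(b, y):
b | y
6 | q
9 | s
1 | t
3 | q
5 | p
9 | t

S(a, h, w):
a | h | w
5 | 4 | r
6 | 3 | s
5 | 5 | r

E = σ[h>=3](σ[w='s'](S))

Per-node cardinality:
  S → 3
  σ[w='s'](S) → 1
  σ[h>=3](σ[w='s'](S)) → 1

|E| = 1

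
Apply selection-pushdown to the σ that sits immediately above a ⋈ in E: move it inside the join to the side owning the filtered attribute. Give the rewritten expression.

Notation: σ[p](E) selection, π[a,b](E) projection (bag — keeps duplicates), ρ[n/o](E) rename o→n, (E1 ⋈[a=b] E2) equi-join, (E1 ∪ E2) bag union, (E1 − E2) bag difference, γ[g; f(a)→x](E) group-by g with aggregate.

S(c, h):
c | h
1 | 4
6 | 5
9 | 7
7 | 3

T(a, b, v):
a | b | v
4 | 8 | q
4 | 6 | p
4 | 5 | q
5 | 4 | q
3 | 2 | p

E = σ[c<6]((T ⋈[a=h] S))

σ filters on c, owned by the right side.
E' = (T ⋈[a=h] σ[c<6](S))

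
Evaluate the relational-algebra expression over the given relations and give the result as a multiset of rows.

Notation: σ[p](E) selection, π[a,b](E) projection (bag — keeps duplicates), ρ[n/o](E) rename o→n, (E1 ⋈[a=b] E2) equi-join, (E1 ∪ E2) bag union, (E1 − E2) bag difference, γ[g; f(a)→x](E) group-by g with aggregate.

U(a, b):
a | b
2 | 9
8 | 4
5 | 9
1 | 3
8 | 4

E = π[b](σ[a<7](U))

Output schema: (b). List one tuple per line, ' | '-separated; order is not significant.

Subexpression sizes:
  U → 5
  σ[a<7](U) → 3
  π[b](σ[a<7](U)) → 3

== RESULT ==
b
3
9
9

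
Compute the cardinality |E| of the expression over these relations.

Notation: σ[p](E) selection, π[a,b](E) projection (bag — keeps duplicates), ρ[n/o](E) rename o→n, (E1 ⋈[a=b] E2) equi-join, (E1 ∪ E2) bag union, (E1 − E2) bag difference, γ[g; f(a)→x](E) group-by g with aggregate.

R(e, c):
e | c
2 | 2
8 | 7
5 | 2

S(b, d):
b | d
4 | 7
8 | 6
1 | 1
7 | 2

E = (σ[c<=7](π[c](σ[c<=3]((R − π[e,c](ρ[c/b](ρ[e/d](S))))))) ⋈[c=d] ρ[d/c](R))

Subexpression sizes:
  R → 3
  S → 4
  ρ[e/d](S) → 4
  ρ[c/b](ρ[e/d](S)) → 4
  π[e,c](ρ[c/b](ρ[e/d](S))) → 4
  (R − π[e,c](ρ[c/b](ρ[e/d](S)))) → 3
  σ[c<=3]((R − π[e,c](ρ[c/b](ρ[e/d](S))))) → 2
  π[c](σ[c<=3]((R − π[e,c](ρ[c/b](ρ[e/d](S)))))) → 2
  σ[c<=7](π[c](σ[c<=3]((R − π[e,c](ρ[c/b](ρ[e/d](S))))))) → 2
  R → 3
  ρ[d/c](R) → 3
  (σ[c<=7](π[c](σ[c<=3]((R − π[e,c](ρ[c/b](ρ[e/d](S))))))) ⋈[c=d] ρ[d/c](R)) → 4

|E| = 4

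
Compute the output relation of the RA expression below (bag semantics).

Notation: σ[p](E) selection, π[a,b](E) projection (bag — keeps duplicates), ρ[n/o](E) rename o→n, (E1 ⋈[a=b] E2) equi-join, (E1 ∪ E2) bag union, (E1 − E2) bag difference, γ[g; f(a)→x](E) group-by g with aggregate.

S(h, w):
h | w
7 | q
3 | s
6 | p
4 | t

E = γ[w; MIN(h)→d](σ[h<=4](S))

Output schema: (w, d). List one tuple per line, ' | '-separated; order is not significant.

Per-node cardinality:
  S → 4
  σ[h<=4](S) → 2
  γ[w; MIN(h)→d](σ[h<=4](S)) → 2

== RESULT ==
w | d
s | 3
t | 4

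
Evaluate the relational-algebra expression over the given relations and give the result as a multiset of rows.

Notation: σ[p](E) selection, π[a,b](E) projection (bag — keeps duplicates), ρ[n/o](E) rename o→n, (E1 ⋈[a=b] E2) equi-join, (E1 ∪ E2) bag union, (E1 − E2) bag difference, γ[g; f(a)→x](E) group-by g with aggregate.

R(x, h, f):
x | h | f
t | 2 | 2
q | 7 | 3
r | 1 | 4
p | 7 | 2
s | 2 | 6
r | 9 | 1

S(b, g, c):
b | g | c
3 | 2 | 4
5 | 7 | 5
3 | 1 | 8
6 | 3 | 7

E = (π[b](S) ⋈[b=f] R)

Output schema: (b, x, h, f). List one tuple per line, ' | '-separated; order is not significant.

Per-node cardinality:
  S → 4
  π[b](S) → 4
  R → 6
  (π[b](S) ⋈[b=f] R) → 3

== RESULT ==
b | x | h | f
3 | q | 7 | 3
3 | q | 7 | 3
6 | s | 2 | 6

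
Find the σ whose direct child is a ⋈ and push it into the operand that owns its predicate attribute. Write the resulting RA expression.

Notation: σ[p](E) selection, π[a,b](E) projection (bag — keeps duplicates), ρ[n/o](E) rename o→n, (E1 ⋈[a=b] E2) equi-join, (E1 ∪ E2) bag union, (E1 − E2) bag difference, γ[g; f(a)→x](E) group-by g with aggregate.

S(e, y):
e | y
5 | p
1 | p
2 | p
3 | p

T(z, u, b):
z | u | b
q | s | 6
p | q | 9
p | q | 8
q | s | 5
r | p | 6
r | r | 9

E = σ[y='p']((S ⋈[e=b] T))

σ filters on y, owned by the left side.
E' = (σ[y='p'](S) ⋈[e=b] T)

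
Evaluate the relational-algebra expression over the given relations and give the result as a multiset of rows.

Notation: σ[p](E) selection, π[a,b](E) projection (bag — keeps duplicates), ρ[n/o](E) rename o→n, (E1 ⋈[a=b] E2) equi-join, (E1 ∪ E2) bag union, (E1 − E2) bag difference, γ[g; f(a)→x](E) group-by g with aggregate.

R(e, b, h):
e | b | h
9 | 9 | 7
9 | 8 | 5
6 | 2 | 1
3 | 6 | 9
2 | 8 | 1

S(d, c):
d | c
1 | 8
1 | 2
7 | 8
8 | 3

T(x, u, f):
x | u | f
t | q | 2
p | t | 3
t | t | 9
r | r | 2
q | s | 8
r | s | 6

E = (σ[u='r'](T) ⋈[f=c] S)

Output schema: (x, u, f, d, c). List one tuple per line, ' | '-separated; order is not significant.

Subexpression sizes:
  T → 6
  σ[u='r'](T) → 1
  S → 4
  (σ[u='r'](T) ⋈[f=c] S) → 1

== RESULT ==
x | u | f | d | c
r | r | 2 | 1 | 2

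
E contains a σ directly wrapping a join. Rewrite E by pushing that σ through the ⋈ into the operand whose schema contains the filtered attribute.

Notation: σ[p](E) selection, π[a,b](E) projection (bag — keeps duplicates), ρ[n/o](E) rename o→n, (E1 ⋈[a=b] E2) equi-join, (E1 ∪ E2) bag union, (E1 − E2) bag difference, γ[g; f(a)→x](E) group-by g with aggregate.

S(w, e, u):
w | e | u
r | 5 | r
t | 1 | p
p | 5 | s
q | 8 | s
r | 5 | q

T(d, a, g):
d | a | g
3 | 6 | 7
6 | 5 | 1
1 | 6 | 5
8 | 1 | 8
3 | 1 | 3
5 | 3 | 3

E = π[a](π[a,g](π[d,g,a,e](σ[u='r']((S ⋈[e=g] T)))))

σ filters on u, owned by the left side.
E' = π[a](π[a,g](π[d,g,a,e]((σ[u='r'](S) ⋈[e=g] T))))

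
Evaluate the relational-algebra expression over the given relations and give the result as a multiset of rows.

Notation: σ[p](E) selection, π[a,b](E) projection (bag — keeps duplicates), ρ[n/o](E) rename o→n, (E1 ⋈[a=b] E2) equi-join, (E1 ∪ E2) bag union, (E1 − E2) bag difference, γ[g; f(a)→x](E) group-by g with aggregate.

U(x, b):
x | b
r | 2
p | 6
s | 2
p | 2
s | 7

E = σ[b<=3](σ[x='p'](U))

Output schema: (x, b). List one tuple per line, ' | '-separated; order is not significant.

Subexpression sizes:
  U → 5
  σ[x='p'](U) → 2
  σ[b<=3](σ[x='p'](U)) → 1

== RESULT ==
x | b
p | 2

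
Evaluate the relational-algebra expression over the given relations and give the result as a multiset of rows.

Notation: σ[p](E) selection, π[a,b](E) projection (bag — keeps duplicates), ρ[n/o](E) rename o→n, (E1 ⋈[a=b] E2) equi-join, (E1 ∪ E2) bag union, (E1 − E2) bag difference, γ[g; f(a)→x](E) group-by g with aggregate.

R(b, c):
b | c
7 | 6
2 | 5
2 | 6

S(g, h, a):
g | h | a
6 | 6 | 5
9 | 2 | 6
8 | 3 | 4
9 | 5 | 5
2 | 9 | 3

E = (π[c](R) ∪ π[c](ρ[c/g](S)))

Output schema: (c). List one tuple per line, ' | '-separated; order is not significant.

Stepwise |·|:
  R → 3
  π[c](R) → 3
  S → 5
  ρ[c/g](S) → 5
  π[c](ρ[c/g](S)) → 5
  (π[c](R) ∪ π[c](ρ[c/g](S))) → 8

== RESULT ==
c
2
5
6
6
6
8
9
9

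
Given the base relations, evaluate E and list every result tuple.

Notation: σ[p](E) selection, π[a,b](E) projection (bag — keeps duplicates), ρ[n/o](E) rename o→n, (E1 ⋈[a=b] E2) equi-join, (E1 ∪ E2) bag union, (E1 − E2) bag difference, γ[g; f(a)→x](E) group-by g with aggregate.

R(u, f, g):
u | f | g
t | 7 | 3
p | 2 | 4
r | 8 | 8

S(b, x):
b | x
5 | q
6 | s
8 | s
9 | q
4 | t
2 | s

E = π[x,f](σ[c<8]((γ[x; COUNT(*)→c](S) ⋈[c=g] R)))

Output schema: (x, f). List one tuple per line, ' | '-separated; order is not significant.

Row counts bottom-up:
  S → 6
  γ[x; COUNT(*)→c](S) → 3
  R → 3
  (γ[x; COUNT(*)→c](S) ⋈[c=g] R) → 1
  σ[c<8]((γ[x; COUNT(*)→c](S) ⋈[c=g] R)) → 1
  π[x,f](σ[c<8]((γ[x; COUNT(*)→c](S) ⋈[c=g] R))) → 1

== RESULT ==
x | f
s | 7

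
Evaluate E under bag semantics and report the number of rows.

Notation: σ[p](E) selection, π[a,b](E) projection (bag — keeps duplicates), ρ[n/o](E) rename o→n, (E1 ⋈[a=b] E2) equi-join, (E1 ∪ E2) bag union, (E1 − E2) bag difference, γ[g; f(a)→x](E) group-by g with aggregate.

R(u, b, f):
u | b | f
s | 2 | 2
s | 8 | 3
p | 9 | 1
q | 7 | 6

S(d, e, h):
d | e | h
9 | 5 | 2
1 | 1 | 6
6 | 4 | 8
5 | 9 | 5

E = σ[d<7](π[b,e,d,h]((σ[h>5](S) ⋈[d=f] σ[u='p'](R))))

Per-node cardinality:
  S → 4
  σ[h>5](S) → 2
  R → 4
  σ[u='p'](R) → 1
  (σ[h>5](S) ⋈[d=f] σ[u='p'](R)) → 1
  π[b,e,d,h]((σ[h>5](S) ⋈[d=f] σ[u='p'](R))) → 1
  σ[d<7](π[b,e,d,h]((σ[h>5](S) ⋈[d=f] σ[u='p'](R)))) → 1

|E| = 1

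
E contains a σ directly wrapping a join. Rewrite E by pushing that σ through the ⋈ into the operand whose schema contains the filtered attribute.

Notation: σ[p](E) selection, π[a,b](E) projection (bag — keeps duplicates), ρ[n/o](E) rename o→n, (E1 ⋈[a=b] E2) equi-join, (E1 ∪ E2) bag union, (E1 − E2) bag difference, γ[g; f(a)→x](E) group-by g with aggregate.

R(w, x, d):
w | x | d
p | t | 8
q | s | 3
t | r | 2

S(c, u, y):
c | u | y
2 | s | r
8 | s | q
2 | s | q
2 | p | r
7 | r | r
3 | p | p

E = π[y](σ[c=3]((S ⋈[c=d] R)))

σ filters on c, owned by the left side.
E' = π[y]((σ[c=3](S) ⋈[c=d] R))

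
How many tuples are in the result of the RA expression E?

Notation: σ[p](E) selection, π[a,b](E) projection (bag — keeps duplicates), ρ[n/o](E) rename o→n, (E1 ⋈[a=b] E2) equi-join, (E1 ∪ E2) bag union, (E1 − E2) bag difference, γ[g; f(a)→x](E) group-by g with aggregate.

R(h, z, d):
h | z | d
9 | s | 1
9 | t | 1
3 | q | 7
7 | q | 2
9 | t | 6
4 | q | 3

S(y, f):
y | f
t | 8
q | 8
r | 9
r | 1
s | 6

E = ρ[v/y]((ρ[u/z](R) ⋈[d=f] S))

Row counts bottom-up:
  R → 6
  ρ[u/z](R) → 6
  S → 5
  (ρ[u/z](R) ⋈[d=f] S) → 3
  ρ[v/y]((ρ[u/z](R) ⋈[d=f] S)) → 3

|E| = 3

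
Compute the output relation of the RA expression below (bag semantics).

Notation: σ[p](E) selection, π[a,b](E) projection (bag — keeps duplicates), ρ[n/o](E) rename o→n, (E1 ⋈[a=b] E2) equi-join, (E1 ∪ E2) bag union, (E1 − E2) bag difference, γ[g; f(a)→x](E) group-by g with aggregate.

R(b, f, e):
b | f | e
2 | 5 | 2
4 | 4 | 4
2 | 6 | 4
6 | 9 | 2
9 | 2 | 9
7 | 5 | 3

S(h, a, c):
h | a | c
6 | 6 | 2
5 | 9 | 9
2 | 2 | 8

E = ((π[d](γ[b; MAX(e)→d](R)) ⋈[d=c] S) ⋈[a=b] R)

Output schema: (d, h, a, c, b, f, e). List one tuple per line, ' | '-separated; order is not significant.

Subexpression sizes:
  R → 6
  γ[b; MAX(e)→d](R) → 5
  π[d](γ[b; MAX(e)→d](R)) → 5
  S → 3
  (π[d](γ[b; MAX(e)→d](R)) ⋈[d=c] S) → 2
  R → 6
  ((π[d](γ[b; MAX(e)→d](R)) ⋈[d=c] S) ⋈[a=b] R) → 2

== RESULT ==
d | h | a | c | b | f | e
2 | 6 | 6 | 2 | 6 | 9 | 2
9 | 5 | 9 | 9 | 9 | 2 | 9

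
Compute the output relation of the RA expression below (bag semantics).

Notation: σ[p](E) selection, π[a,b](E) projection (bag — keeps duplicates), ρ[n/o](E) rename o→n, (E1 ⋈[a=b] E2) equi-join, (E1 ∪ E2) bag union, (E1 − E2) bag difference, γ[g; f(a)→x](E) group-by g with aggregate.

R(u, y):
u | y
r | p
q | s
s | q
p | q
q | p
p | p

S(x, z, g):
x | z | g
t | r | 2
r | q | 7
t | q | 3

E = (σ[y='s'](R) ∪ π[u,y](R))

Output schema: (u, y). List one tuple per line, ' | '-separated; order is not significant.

Per-node cardinality:
  R → 6
  σ[y='s'](R) → 1
  R → 6
  π[u,y](R) → 6
  (σ[y='s'](R) ∪ π[u,y](R)) → 7

== RESULT ==
u | y
p | p
p | q
q | p
q | s
q | s
r | p
s | q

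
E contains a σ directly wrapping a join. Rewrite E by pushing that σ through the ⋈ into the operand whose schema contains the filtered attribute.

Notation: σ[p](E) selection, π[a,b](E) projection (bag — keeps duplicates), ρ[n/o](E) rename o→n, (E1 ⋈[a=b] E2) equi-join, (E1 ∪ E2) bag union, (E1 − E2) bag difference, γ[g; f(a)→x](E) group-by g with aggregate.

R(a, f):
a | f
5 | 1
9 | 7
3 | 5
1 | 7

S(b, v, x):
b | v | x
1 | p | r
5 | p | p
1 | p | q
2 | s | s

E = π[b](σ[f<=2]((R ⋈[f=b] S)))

σ filters on f, owned by the left side.
E' = π[b]((σ[f<=2](R) ⋈[f=b] S))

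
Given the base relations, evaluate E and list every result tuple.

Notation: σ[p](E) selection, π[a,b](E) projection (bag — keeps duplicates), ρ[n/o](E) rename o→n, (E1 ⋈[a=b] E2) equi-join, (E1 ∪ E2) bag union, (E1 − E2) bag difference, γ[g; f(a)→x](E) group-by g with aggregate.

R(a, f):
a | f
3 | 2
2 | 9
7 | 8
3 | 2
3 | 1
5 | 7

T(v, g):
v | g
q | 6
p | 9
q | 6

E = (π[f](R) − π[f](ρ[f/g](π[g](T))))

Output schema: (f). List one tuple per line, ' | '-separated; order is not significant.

Subexpression sizes:
  R → 6
  π[f](R) → 6
  T → 3
  π[g](T) → 3
  ρ[f/g](π[g](T)) → 3
  π[f](ρ[f/g](π[g](T))) → 3
  (π[f](R) − π[f](ρ[f/g](π[g](T)))) → 5

== RESULT ==
f
1
2
2
7
8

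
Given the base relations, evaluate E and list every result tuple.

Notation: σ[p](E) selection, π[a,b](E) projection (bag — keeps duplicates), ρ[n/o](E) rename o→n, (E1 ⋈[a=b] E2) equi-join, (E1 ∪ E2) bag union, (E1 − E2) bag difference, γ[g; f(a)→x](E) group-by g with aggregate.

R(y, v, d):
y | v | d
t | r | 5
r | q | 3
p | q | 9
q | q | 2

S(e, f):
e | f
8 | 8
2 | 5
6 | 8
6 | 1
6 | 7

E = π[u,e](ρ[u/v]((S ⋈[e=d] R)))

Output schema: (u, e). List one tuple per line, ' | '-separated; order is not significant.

Subexpression sizes:
  S → 5
  R → 4
  (S ⋈[e=d] R) → 1
  ρ[u/v]((S ⋈[e=d] R)) → 1
  π[u,e](ρ[u/v]((S ⋈[e=d] R))) → 1

== RESULT ==
u | e
q | 2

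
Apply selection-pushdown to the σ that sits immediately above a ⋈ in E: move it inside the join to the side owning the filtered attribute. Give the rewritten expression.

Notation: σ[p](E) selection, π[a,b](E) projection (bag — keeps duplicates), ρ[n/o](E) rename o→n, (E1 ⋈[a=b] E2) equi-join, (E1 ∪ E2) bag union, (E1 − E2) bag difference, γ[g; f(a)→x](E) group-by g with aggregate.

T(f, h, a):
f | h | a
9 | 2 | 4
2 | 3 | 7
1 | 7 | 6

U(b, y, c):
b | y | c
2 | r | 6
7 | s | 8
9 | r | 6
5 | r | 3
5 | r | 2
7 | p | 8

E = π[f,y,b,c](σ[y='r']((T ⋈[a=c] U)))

σ filters on y, owned by the right side.
E' = π[f,y,b,c]((T ⋈[a=c] σ[y='r'](U)))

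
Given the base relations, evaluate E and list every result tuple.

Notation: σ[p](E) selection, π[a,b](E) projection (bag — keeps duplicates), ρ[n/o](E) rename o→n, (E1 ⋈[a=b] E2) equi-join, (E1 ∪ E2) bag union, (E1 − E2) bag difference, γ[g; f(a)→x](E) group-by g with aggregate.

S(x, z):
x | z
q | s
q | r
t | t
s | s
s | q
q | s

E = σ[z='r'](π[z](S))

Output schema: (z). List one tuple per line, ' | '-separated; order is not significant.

Stepwise |·|:
  S → 6
  π[z](S) → 6
  σ[z='r'](π[z](S)) → 1

== RESULT ==
z
r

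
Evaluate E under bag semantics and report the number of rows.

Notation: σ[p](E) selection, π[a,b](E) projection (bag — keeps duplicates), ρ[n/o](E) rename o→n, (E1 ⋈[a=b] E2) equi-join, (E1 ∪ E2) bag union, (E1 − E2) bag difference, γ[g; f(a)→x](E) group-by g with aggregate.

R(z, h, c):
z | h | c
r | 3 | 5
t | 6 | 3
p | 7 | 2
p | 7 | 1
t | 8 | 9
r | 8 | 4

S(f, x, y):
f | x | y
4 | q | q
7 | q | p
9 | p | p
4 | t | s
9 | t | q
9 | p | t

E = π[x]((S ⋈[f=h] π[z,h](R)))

Subexpression sizes:
  S → 6
  R → 6
  π[z,h](R) → 6
  (S ⋈[f=h] π[z,h](R)) → 2
  π[x]((S ⋈[f=h] π[z,h](R))) → 2

|E| = 2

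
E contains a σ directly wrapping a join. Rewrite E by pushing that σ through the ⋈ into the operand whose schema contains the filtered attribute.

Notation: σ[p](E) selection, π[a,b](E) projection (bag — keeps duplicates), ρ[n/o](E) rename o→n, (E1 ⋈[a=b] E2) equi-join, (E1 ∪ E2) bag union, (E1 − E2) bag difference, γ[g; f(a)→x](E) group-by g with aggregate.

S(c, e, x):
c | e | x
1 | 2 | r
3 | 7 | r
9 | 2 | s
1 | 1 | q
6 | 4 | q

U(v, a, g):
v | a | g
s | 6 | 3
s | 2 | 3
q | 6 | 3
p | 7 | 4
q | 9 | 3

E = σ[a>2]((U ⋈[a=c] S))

σ filters on a, owned by the left side.
E' = (σ[a>2](U) ⋈[a=c] S)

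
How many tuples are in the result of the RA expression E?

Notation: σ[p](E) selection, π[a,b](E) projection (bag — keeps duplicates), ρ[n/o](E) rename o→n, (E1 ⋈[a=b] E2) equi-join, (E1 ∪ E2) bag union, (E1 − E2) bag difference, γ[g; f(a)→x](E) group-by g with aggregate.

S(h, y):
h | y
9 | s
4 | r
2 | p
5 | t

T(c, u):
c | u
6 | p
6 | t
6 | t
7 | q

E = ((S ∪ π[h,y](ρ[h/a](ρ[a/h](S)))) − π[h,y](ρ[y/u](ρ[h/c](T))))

Subexpression sizes:
  S → 4
  S → 4
  ρ[a/h](S) → 4
  ρ[h/a](ρ[a/h](S)) → 4
  π[h,y](ρ[h/a](ρ[a/h](S))) → 4
  (S ∪ π[h,y](ρ[h/a](ρ[a/h](S)))) → 8
  T → 4
  ρ[h/c](T) → 4
  ρ[y/u](ρ[h/c](T)) → 4
  π[h,y](ρ[y/u](ρ[h/c](T))) → 4
  ((S ∪ π[h,y](ρ[h/a](ρ[a/h](S)))) − π[h,y](ρ[y/u](ρ[h/c](T)))) → 8

|E| = 8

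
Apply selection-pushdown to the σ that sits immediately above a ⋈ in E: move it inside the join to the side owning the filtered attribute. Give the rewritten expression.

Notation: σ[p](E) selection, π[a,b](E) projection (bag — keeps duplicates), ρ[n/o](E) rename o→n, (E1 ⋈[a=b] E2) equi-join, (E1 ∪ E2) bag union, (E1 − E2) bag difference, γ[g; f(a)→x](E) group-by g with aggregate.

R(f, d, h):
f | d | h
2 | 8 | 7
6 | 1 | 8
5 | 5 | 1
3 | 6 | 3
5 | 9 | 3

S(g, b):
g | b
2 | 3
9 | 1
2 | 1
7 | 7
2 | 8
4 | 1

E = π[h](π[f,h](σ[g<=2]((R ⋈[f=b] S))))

σ filters on g, owned by the right side.
E' = π[h](π[f,h]((R ⋈[f=b] σ[g<=2](S))))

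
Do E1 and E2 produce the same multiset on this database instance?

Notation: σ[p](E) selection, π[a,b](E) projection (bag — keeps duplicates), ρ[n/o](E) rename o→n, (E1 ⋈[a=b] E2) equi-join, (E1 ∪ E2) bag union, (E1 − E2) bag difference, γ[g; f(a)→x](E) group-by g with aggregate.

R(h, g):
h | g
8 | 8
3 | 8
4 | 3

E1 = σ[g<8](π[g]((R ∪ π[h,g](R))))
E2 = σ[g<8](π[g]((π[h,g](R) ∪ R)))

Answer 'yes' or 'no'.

E1 row counts bottom-up:
  R → 3
  R → 3
  π[h,g](R) → 3
  (R ∪ π[h,g](R)) → 6
  π[g]((R ∪ π[h,g](R))) → 6
  σ[g<8](π[g]((R ∪ π[h,g](R)))) → 2
E2 row counts bottom-up:
  R → 3
  π[h,g](R) → 3
  R → 3
  (π[h,g](R) ∪ R) → 6
  π[g]((π[h,g](R) ∪ R)) → 6
  σ[g<8](π[g]((π[h,g](R) ∪ R))) → 2

E1 and E2 produce the same multiset:
g
3
3

yes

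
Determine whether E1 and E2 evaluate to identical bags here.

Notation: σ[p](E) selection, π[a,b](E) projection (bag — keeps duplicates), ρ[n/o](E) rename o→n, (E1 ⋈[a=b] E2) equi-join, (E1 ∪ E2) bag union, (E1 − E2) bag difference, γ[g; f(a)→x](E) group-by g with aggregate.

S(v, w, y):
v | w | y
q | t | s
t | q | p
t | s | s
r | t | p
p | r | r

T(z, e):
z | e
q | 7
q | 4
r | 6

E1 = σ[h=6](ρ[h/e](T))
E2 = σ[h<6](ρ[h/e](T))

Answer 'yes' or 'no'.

E1 row counts bottom-up:
  T → 3
  ρ[h/e](T) → 3
  σ[h=6](ρ[h/e](T)) → 1
E2 row counts bottom-up:
  T → 3
  ρ[h/e](T) → 3
  σ[h<6](ρ[h/e](T)) → 1

E1 result:
z | h
r | 6
E2 result:
z | h
q | 4
Witness: ('q', 4) appears 0× in E1 but 1× in E2.

no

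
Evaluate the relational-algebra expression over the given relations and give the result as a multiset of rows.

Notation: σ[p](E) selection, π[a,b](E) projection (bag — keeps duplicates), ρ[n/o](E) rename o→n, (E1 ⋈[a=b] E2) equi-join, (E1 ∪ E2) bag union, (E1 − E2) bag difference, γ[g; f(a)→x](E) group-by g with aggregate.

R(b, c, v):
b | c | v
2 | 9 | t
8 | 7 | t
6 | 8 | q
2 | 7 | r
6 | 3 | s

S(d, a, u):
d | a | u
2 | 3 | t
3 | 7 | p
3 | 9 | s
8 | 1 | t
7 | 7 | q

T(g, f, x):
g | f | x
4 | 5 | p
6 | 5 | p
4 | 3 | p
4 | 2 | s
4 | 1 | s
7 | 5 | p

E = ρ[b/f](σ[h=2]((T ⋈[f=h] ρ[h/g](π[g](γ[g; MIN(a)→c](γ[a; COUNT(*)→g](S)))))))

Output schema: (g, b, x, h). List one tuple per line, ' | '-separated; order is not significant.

Per-node cardinality:
  T → 6
  S → 5
  γ[a; COUNT(*)→g](S) → 4
  γ[g; MIN(a)→c](γ[a; COUNT(*)→g](S)) → 2
  π[g](γ[g; MIN(a)→c](γ[a; COUNT(*)→g](S))) → 2
  ρ[h/g](π[g](γ[g; MIN(a)→c](γ[a; COUNT(*)→g](S)))) → 2
  (T ⋈[f=h] ρ[h/g](π[g](γ[g; MIN(a)→c](γ[a; COUNT(*)→g](S))))) → 2
  σ[h=2]((T ⋈[f=h] ρ[h/g](π[g](γ[g; MIN(a)→c](γ[a; COUNT(*)→g](S)))))) → 1
  ρ[b/f](σ[h=2]((T ⋈[f=h] ρ[h/g](π[g](γ[g; MIN(a)→c](γ[a; COUNT(*)→g](S))))))) → 1

== RESULT ==
g | b | x | h
4 | 2 | s | 2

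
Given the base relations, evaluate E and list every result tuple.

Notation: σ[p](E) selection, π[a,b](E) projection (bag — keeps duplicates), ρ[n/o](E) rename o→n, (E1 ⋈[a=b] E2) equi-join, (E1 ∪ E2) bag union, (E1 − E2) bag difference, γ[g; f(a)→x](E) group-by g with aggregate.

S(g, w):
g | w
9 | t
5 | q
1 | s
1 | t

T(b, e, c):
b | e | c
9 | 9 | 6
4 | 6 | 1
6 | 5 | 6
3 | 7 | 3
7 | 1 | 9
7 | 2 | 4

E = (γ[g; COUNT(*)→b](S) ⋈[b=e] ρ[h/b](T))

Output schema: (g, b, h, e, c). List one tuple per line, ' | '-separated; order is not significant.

Per-node cardinality:
  S → 4
  γ[g; COUNT(*)→b](S) → 3
  T → 6
  ρ[h/b](T) → 6
  (γ[g; COUNT(*)→b](S) ⋈[b=e] ρ[h/b](T)) → 3

== RESULT ==
g | b | h | e | c
1 | 2 | 7 | 2 | 4
5 | 1 | 7 | 1 | 9
9 | 1 | 7 | 1 | 9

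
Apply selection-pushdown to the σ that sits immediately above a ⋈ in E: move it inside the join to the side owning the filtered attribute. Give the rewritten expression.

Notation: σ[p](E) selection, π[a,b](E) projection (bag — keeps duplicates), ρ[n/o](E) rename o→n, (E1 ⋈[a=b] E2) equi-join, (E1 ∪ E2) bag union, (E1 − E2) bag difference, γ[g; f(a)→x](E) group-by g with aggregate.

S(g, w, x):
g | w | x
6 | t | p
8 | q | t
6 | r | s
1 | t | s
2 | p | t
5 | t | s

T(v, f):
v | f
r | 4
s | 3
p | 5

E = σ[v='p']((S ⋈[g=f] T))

σ filters on v, owned by the right side.
E' = (S ⋈[g=f] σ[v='p'](T))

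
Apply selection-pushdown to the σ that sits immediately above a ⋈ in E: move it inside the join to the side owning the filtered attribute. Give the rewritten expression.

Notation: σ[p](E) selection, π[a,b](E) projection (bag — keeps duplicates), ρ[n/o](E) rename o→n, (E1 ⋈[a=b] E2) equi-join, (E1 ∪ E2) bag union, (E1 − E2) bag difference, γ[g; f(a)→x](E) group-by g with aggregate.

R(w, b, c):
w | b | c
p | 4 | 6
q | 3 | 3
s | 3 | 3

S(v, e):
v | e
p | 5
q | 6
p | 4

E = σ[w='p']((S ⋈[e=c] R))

σ filters on w, owned by the right side.
E' = (S ⋈[e=c] σ[w='p'](R))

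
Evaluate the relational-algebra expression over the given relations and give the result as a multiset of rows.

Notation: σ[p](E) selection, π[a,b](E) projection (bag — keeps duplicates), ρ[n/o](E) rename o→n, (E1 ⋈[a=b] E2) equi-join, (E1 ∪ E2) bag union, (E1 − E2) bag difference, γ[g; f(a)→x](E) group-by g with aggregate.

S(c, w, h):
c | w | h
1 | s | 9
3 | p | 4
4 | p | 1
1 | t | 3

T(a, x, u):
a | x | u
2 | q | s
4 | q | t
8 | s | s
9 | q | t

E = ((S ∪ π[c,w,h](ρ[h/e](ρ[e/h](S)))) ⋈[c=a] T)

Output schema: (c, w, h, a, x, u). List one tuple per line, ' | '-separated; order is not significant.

Stepwise |·|:
  S → 4
  S → 4
  ρ[e/h](S) → 4
  ρ[h/e](ρ[e/h](S)) → 4
  π[c,w,h](ρ[h/e](ρ[e/h](S))) → 4
  (S ∪ π[c,w,h](ρ[h/e](ρ[e/h](S)))) → 8
  T → 4
  ((S ∪ π[c,w,h](ρ[h/e](ρ[e/h](S)))) ⋈[c=a] T) → 2

== RESULT ==
c | w | h | a | x | u
4 | p | 1 | 4 | q | t
4 | p | 1 | 4 | q | t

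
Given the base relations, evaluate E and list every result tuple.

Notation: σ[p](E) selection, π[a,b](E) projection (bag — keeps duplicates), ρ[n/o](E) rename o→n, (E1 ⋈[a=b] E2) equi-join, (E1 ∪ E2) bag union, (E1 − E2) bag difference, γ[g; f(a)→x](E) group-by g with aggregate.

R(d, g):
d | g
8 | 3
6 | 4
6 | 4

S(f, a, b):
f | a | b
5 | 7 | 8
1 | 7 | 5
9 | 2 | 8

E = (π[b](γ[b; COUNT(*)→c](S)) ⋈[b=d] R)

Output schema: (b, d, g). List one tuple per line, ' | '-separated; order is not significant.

Stepwise |·|:
  S → 3
  γ[b; COUNT(*)→c](S) → 2
  π[b](γ[b; COUNT(*)→c](S)) → 2
  R → 3
  (π[b](γ[b; COUNT(*)→c](S)) ⋈[b=d] R) → 1

== RESULT ==
b | d | g
8 | 8 | 3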